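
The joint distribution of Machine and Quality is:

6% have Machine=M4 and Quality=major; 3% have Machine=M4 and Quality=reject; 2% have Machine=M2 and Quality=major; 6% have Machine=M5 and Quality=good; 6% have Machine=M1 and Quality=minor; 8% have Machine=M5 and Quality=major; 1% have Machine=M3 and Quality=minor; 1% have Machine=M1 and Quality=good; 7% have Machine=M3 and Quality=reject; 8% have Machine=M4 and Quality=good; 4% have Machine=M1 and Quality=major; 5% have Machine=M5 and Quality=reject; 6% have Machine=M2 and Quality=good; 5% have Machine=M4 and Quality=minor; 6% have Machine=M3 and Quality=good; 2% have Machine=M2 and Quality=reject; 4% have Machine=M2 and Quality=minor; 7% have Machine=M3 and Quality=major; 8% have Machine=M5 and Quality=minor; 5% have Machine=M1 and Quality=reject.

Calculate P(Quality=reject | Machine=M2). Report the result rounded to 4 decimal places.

P(Machine=M2) = 0.06 + 0.04 + 0.02 + 0.02 = 0.14.
P(Quality=reject | Machine=M2) = 0.02/0.14 = 0.1429.

0.1429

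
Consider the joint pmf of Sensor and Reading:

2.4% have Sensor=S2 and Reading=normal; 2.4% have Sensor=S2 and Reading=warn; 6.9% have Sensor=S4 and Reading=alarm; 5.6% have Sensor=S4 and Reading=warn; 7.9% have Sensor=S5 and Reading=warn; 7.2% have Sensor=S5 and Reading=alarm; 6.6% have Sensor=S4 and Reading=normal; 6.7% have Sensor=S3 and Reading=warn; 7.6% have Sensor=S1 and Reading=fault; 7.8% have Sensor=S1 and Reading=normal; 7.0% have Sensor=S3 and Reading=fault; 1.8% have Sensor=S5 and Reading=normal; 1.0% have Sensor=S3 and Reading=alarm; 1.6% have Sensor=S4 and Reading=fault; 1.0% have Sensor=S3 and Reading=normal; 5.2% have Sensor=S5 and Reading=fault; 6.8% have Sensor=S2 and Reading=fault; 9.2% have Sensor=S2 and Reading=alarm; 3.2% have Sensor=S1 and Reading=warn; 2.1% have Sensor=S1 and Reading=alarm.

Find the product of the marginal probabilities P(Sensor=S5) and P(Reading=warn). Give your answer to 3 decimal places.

0.057

P(Sensor=S5) = 0.018 + 0.079 + 0.072 + 0.052 = 0.221.
P(Reading=warn) = 0.032 + 0.024 + 0.067 + 0.056 + 0.079 = 0.258.
Product: 0.221 × 0.258 = 0.057.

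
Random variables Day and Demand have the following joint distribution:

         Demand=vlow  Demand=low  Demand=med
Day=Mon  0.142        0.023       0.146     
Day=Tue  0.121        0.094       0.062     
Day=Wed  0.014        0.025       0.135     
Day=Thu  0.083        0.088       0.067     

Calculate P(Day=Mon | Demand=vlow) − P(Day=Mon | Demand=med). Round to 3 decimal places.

0.038

P(Demand=vlow) = 0.142 + 0.121 + 0.014 + 0.083 = 0.360; P(Day=Mon | Demand=vlow) = 0.142/0.360 = 0.3944.
P(Demand=med) = 0.146 + 0.062 + 0.135 + 0.067 = 0.410; P(Day=Mon | Demand=med) = 0.146/0.410 = 0.3561.
Difference = 0.038.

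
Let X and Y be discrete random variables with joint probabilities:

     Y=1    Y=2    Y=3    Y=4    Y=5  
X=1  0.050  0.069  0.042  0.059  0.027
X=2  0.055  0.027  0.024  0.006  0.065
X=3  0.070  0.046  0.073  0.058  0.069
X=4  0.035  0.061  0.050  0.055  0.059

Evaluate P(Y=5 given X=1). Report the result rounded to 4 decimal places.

0.1093

P(X=1) = 0.050 + 0.069 + 0.042 + 0.059 + 0.027 = 0.247.
P(Y=5 | X=1) = 0.027/0.247 = 0.1093.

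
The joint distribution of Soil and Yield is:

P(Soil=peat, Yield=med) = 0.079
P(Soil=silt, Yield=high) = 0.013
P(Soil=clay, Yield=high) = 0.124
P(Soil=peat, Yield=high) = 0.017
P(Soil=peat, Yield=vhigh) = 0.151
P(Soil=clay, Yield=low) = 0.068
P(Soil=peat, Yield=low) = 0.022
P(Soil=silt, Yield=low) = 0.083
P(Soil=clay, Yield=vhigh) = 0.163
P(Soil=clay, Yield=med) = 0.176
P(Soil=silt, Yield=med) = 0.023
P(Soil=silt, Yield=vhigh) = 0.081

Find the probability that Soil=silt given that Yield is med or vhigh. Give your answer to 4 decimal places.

0.1545

P(Yield=med) = 0.176 + 0.023 + 0.079 = 0.278.
P(Yield=vhigh) = 0.163 + 0.081 + 0.151 = 0.395.
P(Yield ∈ {med, vhigh}) = 0.278 + 0.395 = 0.673; P(Soil=silt, Yield ∈ {med, vhigh}) = 0.023 + 0.081 = 0.104.
P(Soil=silt | Yield ∈ {med, vhigh}) = 0.104/0.673 = 0.1545.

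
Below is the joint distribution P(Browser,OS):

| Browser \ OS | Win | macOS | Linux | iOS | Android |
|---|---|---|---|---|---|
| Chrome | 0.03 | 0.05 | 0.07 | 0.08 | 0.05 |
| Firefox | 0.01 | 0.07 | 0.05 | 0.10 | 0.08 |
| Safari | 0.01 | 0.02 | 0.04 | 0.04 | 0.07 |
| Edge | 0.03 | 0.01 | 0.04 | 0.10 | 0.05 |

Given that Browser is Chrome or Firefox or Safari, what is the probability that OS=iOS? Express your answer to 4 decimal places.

P(Browser=Chrome) = 0.03 + 0.05 + 0.07 + 0.08 + 0.05 = 0.28.
P(Browser=Firefox) = 0.01 + 0.07 + 0.05 + 0.10 + 0.08 = 0.31.
P(Browser=Safari) = 0.01 + 0.02 + 0.04 + 0.04 + 0.07 = 0.18.
P(Browser ∈ {Chrome, Firefox, Safari}) = 0.28 + 0.31 + 0.18 = 0.77; P(OS=iOS, Browser ∈ {Chrome, Firefox, Safari}) = 0.08 + 0.10 + 0.04 = 0.22.
P(OS=iOS | Browser ∈ {Chrome, Firefox, Safari}) = 0.22/0.77 = 0.2857.

0.2857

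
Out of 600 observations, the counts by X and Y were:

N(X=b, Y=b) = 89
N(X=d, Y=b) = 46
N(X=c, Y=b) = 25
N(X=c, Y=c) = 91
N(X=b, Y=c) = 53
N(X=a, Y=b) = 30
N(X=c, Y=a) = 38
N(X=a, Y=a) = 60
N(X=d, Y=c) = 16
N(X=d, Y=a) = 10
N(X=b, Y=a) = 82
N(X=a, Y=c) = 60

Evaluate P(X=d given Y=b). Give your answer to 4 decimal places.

0.2421

Total with Y=b: 30 + 89 + 25 + 46 = 190.
P(X=d | Y=b) = 46/190 = 0.2421.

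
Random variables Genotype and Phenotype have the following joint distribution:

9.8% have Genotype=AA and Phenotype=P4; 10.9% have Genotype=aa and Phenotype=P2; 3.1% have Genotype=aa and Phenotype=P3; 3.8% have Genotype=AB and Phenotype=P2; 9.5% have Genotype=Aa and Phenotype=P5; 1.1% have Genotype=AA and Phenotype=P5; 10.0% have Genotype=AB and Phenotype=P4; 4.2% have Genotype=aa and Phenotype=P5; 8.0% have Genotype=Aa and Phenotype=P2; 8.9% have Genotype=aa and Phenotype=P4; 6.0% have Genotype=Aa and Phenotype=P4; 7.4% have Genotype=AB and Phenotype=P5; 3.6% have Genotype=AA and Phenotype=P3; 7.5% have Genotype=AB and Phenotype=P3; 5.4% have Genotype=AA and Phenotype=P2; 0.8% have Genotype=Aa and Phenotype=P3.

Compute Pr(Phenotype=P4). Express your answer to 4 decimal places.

0.3470

P(Phenotype=P4) = 0.098 + 0.060 + 0.089 + 0.100 = 0.347.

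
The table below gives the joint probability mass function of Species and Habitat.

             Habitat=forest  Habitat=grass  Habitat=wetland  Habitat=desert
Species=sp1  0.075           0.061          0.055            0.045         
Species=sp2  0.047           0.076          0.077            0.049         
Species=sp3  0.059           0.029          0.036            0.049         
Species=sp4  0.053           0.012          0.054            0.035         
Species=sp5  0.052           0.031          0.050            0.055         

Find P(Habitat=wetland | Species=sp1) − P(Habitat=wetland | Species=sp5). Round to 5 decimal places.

P(Species=sp1) = 0.075 + 0.061 + 0.055 + 0.045 = 0.236; P(Habitat=wetland | Species=sp1) = 0.055/0.236 = 0.233051.
P(Species=sp5) = 0.052 + 0.031 + 0.050 + 0.055 = 0.188; P(Habitat=wetland | Species=sp5) = 0.050/0.188 = 0.265957.
Difference = -0.03291.

-0.03291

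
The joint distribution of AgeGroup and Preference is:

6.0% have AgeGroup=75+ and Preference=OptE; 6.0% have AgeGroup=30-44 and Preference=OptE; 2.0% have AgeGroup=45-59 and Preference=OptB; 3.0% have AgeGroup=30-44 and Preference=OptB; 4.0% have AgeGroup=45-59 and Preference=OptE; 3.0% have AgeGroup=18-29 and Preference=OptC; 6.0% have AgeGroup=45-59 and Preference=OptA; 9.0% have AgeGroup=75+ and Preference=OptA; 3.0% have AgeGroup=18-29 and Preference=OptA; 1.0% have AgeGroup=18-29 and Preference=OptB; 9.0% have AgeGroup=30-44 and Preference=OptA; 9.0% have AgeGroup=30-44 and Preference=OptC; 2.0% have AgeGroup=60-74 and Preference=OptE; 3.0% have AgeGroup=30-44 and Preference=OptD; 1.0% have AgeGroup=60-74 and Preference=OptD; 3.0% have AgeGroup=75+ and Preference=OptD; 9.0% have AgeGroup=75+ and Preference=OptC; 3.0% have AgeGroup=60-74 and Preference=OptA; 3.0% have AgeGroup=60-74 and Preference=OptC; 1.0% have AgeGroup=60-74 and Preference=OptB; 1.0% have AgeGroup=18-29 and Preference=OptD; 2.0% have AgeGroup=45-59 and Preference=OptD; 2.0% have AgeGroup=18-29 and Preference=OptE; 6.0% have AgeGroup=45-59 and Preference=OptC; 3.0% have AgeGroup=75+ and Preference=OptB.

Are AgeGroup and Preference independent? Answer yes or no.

yes

Every cell satisfies P(AgeGroup,Preference) = P(AgeGroup)·P(Preference). For instance P(AgeGroup=30-44) = 0.300, P(Preference=OptD) = 0.100, and 0.300×0.100 = 0.030 matches the joint entry. So AgeGroup and Preference are independent.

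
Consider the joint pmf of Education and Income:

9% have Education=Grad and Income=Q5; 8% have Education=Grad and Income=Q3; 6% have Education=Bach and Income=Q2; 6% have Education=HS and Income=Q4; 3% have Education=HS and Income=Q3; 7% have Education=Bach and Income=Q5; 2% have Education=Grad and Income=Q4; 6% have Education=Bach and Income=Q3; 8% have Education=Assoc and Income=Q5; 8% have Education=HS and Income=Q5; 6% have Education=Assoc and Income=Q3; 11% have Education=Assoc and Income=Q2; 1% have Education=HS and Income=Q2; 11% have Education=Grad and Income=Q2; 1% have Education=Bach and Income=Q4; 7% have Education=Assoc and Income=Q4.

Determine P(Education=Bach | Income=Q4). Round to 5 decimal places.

P(Income=Q4) = 0.06 + 0.07 + 0.01 + 0.02 = 0.16.
P(Education=Bach | Income=Q4) = 0.01/0.16 = 0.06250.

0.06250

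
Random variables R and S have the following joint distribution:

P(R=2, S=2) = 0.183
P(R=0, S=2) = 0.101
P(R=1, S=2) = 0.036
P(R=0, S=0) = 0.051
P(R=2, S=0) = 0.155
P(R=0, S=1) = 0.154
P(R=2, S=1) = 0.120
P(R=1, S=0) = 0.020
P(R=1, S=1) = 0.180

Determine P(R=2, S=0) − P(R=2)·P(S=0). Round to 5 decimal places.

0.05149

P(R=2) = 0.155 + 0.120 + 0.183 = 0.458.
P(S=0) = 0.051 + 0.020 + 0.155 = 0.226.
P(R=2, S=0) − P(R=2)P(S=0) = 0.155 − 0.458×0.226 = 0.05149.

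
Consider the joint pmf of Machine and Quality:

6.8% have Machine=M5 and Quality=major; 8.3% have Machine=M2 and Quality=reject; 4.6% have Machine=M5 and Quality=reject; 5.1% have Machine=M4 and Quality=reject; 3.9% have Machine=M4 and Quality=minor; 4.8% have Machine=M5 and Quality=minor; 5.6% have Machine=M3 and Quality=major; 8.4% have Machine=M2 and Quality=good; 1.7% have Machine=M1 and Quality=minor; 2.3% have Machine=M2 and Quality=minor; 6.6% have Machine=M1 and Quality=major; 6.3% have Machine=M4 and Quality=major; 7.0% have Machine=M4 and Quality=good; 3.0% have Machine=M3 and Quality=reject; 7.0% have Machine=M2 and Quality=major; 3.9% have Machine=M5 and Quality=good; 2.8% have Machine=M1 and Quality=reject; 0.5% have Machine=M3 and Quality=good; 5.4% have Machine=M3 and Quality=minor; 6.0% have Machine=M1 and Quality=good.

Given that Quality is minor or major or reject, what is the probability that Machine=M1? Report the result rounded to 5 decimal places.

0.14960

P(Quality=minor) = 0.017 + 0.023 + 0.054 + 0.039 + 0.048 = 0.181.
P(Quality=major) = 0.066 + 0.070 + 0.056 + 0.063 + 0.068 = 0.323.
P(Quality=reject) = 0.028 + 0.083 + 0.030 + 0.051 + 0.046 = 0.238.
P(Quality ∈ {minor, major, reject}) = 0.181 + 0.323 + 0.238 = 0.742; P(Machine=M1, Quality ∈ {minor, major, reject}) = 0.017 + 0.066 + 0.028 = 0.111.
P(Machine=M1 | Quality ∈ {minor, major, reject}) = 0.111/0.742 = 0.14960.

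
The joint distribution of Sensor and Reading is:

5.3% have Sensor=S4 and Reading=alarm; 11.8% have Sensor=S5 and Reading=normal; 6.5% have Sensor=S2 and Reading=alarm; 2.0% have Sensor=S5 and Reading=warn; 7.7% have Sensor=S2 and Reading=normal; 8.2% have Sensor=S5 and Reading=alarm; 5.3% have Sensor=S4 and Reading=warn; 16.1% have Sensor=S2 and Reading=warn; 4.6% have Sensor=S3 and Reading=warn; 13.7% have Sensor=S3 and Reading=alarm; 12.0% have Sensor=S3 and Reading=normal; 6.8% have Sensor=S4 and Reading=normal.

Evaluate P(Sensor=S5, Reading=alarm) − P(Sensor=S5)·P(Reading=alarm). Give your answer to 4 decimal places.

0.0079

P(Sensor=S5) = 0.118 + 0.020 + 0.082 = 0.220.
P(Reading=alarm) = 0.065 + 0.137 + 0.053 + 0.082 = 0.337.
P(Sensor=S5, Reading=alarm) − P(Sensor=S5)P(Reading=alarm) = 0.082 − 0.220×0.337 = 0.0079.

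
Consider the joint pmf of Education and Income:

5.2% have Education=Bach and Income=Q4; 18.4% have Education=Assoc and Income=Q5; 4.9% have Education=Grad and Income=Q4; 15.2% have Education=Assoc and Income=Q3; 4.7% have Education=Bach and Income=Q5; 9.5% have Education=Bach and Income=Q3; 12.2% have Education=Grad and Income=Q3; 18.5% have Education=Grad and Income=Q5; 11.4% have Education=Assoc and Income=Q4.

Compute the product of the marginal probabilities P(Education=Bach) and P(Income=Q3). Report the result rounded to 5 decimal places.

P(Education=Bach) = 0.095 + 0.052 + 0.047 = 0.194.
P(Income=Q3) = 0.152 + 0.095 + 0.122 = 0.369.
Product: 0.194 × 0.369 = 0.07159.

0.07159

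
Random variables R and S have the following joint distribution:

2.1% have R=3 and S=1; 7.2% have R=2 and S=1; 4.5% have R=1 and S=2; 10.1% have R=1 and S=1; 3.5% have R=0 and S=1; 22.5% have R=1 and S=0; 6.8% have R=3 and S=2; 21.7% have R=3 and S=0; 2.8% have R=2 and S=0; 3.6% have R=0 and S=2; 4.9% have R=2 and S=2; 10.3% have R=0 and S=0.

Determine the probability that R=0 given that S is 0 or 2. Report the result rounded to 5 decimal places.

0.18029

P(S=0) = 0.103 + 0.225 + 0.028 + 0.217 = 0.573.
P(S=2) = 0.036 + 0.045 + 0.049 + 0.068 = 0.198.
P(S ∈ {0, 2}) = 0.573 + 0.198 = 0.771; P(R=0, S ∈ {0, 2}) = 0.103 + 0.036 = 0.139.
P(R=0 | S ∈ {0, 2}) = 0.139/0.771 = 0.18029.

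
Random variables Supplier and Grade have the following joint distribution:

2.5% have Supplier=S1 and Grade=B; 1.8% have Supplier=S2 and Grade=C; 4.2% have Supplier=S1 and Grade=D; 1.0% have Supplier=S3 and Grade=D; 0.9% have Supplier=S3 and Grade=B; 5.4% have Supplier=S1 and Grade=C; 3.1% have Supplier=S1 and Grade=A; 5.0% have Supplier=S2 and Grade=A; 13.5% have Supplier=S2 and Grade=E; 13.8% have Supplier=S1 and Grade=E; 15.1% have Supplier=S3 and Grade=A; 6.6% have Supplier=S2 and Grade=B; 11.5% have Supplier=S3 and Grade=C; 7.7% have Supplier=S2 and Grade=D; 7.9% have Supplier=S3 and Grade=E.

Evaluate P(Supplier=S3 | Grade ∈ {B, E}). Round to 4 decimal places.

P(Grade=B) = 0.025 + 0.066 + 0.009 = 0.100.
P(Grade=E) = 0.138 + 0.135 + 0.079 = 0.352.
P(Grade ∈ {B, E}) = 0.100 + 0.352 = 0.452; P(Supplier=S3, Grade ∈ {B, E}) = 0.009 + 0.079 = 0.088.
P(Supplier=S3 | Grade ∈ {B, E}) = 0.088/0.452 = 0.1947.

0.1947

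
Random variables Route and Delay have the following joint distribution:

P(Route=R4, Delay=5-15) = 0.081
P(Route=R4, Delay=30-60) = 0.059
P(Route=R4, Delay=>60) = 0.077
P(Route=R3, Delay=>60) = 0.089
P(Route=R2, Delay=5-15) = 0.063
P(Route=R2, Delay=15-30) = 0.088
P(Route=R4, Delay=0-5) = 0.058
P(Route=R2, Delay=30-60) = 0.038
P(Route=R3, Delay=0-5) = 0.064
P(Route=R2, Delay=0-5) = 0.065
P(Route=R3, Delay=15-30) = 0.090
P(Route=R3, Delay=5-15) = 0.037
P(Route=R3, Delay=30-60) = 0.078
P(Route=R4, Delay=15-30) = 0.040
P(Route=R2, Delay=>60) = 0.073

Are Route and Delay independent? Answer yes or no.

P(Route=R4) = 0.315 and P(Delay=15-30) = 0.218, so their product is 0.06867, but P(Route=R4, Delay=15-30) = 0.040. Since these differ, Route and Delay are not independent.

no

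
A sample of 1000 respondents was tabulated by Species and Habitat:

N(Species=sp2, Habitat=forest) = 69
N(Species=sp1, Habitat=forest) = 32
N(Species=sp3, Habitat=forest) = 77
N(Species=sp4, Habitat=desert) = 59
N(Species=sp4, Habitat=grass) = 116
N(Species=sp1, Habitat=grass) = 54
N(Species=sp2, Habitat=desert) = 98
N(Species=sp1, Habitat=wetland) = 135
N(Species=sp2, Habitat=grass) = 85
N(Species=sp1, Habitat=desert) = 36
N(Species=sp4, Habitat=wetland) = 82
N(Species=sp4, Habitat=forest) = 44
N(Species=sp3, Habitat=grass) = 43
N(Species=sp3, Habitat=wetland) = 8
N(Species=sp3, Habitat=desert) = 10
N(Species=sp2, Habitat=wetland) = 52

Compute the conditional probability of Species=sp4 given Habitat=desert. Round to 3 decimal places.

0.291

Total with Habitat=desert: 36 + 98 + 10 + 59 = 203.
P(Species=sp4 | Habitat=desert) = 59/203 = 0.291.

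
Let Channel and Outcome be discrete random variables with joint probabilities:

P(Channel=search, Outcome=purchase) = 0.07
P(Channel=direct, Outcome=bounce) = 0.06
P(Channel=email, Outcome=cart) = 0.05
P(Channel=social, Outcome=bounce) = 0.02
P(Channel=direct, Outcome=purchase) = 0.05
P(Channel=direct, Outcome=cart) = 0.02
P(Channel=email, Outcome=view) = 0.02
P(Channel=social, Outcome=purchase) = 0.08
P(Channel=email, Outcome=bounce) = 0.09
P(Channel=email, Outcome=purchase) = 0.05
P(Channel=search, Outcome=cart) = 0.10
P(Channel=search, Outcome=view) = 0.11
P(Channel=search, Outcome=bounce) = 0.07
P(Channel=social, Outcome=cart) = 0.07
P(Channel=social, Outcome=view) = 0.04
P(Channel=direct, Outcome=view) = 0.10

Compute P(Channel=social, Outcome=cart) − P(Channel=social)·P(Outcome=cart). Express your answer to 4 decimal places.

P(Channel=social) = 0.02 + 0.04 + 0.07 + 0.08 = 0.21.
P(Outcome=cart) = 0.05 + 0.10 + 0.07 + 0.02 = 0.24.
P(Channel=social, Outcome=cart) − P(Channel=social)P(Outcome=cart) = 0.07 − 0.21×0.24 = 0.0196.

0.0196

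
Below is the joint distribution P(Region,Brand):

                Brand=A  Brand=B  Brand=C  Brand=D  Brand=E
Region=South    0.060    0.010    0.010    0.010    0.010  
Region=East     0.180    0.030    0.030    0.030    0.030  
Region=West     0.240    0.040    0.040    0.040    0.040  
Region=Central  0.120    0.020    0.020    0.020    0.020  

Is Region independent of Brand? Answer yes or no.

yes

Every cell satisfies P(Region,Brand) = P(Region)·P(Brand). For instance P(Region=West) = 0.400, P(Brand=B) = 0.100, and 0.400×0.100 = 0.040 matches the joint entry. So Region and Brand are independent.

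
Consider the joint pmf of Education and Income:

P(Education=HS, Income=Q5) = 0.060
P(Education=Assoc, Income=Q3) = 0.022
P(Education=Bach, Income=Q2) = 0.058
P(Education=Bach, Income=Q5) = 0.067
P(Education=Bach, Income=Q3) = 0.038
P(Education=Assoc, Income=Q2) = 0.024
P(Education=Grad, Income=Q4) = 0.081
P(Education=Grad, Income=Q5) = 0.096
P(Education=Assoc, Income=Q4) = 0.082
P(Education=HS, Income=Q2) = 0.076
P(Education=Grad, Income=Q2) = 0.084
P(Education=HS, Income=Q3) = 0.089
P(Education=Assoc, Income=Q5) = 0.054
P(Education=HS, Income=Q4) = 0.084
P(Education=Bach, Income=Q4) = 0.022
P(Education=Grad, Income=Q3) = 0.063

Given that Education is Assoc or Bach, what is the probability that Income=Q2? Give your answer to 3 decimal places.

0.223

P(Education=Assoc) = 0.024 + 0.022 + 0.082 + 0.054 = 0.182.
P(Education=Bach) = 0.058 + 0.038 + 0.022 + 0.067 = 0.185.
P(Education ∈ {Assoc, Bach}) = 0.182 + 0.185 = 0.367; P(Income=Q2, Education ∈ {Assoc, Bach}) = 0.024 + 0.058 = 0.082.
P(Income=Q2 | Education ∈ {Assoc, Bach}) = 0.082/0.367 = 0.223.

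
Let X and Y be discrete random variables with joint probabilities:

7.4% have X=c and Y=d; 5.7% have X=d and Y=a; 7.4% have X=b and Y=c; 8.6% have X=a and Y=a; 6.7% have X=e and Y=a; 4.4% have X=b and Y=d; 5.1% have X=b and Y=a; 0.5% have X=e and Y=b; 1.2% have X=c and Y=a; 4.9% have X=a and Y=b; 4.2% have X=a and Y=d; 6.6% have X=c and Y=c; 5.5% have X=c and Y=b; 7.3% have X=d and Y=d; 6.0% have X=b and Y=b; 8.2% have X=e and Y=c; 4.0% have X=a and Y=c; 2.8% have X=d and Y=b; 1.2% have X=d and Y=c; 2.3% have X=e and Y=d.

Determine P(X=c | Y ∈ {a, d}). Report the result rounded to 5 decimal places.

P(Y=a) = 0.086 + 0.051 + 0.012 + 0.057 + 0.067 = 0.273.
P(Y=d) = 0.042 + 0.044 + 0.074 + 0.073 + 0.023 = 0.256.
P(Y ∈ {a, d}) = 0.273 + 0.256 = 0.529; P(X=c, Y ∈ {a, d}) = 0.012 + 0.074 = 0.086.
P(X=c | Y ∈ {a, d}) = 0.086/0.529 = 0.16257.

0.16257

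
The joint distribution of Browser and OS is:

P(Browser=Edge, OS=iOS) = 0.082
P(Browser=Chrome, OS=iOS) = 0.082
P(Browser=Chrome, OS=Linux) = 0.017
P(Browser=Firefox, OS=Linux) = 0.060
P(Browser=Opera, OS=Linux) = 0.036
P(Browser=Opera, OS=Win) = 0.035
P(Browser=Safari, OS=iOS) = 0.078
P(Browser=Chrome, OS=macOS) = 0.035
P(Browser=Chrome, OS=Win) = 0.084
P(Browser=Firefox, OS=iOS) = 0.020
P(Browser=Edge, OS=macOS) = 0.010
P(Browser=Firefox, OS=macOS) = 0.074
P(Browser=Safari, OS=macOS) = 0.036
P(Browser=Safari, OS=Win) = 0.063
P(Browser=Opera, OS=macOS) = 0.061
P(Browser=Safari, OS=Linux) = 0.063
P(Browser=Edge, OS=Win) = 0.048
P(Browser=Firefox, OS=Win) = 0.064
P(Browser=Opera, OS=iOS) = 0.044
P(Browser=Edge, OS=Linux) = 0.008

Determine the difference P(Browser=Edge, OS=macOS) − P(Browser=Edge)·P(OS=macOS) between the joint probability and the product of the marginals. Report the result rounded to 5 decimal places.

-0.02197

P(Browser=Edge) = 0.048 + 0.010 + 0.008 + 0.082 = 0.148.
P(OS=macOS) = 0.035 + 0.074 + 0.036 + 0.010 + 0.061 = 0.216.
P(Browser=Edge, OS=macOS) − P(Browser=Edge)P(OS=macOS) = 0.010 − 0.148×0.216 = -0.02197.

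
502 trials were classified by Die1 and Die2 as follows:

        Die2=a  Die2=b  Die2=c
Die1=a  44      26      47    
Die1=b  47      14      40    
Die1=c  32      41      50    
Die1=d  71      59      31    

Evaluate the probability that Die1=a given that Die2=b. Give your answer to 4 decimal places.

0.1857

Total with Die2=b: 26 + 14 + 41 + 59 = 140.
P(Die1=a | Die2=b) = 26/140 = 0.1857.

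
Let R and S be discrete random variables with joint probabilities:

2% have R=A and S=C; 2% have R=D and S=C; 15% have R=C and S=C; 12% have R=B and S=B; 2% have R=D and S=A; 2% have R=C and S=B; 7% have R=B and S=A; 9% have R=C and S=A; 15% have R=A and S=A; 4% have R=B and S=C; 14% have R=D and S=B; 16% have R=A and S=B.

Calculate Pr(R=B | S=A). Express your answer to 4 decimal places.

P(S=A) = 0.15 + 0.07 + 0.09 + 0.02 = 0.33.
P(R=B | S=A) = 0.07/0.33 = 0.2121.

0.2121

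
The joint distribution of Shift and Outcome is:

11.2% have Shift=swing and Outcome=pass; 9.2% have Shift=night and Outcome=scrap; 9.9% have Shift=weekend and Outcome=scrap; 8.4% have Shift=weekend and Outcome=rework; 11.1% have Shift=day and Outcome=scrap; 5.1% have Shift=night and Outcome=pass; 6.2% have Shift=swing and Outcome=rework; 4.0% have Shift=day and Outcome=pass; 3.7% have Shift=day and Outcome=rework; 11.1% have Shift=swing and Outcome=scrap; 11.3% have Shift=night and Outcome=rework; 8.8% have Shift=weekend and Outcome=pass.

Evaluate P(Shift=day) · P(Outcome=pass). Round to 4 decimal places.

0.0547

P(Shift=day) = 0.040 + 0.037 + 0.111 = 0.188.
P(Outcome=pass) = 0.040 + 0.112 + 0.051 + 0.088 = 0.291.
Product: 0.188 × 0.291 = 0.0547.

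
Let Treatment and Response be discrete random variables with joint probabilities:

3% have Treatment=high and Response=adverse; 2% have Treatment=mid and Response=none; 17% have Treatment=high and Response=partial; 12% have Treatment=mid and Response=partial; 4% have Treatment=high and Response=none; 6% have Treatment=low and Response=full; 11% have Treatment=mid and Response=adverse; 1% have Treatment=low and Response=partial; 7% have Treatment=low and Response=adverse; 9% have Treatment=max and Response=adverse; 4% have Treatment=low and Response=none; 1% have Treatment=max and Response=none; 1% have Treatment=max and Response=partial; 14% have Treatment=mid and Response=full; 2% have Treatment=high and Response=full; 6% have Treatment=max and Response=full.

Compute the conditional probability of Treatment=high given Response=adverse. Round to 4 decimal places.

P(Response=adverse) = 0.07 + 0.11 + 0.03 + 0.09 = 0.30.
P(Treatment=high | Response=adverse) = 0.03/0.30 = 0.1000.

0.1000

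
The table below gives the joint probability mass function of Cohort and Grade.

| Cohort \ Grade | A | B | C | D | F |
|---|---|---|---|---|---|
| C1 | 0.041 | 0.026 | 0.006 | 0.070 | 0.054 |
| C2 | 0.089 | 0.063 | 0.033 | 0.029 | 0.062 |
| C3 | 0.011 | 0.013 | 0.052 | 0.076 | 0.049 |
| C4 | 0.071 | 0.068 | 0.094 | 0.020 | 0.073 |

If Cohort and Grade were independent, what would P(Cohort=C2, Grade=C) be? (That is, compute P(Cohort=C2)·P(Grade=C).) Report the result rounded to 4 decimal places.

0.0511

P(Cohort=C2) = 0.089 + 0.063 + 0.033 + 0.029 + 0.062 = 0.276.
P(Grade=C) = 0.006 + 0.033 + 0.052 + 0.094 = 0.185.
Product: 0.276 × 0.185 = 0.0511.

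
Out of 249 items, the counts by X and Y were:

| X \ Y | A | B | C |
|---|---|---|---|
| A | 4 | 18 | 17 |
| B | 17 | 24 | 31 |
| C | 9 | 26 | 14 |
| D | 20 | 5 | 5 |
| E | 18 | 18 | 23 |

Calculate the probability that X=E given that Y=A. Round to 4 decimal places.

0.2647

Total with Y=A: 4 + 17 + 9 + 20 + 18 = 68.
P(X=E | Y=A) = 18/68 = 0.2647.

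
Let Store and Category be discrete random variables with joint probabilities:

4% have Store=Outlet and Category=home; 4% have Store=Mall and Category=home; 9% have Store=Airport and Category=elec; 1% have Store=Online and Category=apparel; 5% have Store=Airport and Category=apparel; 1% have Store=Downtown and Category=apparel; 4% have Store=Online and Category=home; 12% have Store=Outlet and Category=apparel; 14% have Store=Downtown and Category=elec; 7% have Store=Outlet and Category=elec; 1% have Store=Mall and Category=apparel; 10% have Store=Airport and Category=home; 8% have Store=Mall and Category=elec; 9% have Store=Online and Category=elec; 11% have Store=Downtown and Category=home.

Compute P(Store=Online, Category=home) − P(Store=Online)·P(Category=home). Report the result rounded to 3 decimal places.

P(Store=Online) = 0.01 + 0.09 + 0.04 = 0.14.
P(Category=home) = 0.11 + 0.04 + 0.10 + 0.04 + 0.04 = 0.33.
P(Store=Online, Category=home) − P(Store=Online)P(Category=home) = 0.04 − 0.14×0.33 = -0.006.

-0.006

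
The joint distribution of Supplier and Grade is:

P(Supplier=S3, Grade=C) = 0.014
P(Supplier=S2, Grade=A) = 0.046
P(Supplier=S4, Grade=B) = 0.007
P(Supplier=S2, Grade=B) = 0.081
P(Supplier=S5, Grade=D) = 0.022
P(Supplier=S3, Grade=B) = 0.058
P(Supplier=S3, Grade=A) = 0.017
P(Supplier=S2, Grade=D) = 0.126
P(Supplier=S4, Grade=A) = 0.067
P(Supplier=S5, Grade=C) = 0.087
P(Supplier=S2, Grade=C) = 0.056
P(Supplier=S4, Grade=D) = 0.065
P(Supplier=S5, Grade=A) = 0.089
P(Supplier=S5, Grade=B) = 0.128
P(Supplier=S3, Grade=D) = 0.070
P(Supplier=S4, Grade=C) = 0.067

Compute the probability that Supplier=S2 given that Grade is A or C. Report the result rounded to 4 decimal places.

P(Grade=A) = 0.046 + 0.017 + 0.067 + 0.089 = 0.219.
P(Grade=C) = 0.056 + 0.014 + 0.067 + 0.087 = 0.224.
P(Grade ∈ {A, C}) = 0.219 + 0.224 = 0.443; P(Supplier=S2, Grade ∈ {A, C}) = 0.046 + 0.056 = 0.102.
P(Supplier=S2 | Grade ∈ {A, C}) = 0.102/0.443 = 0.2302.

0.2302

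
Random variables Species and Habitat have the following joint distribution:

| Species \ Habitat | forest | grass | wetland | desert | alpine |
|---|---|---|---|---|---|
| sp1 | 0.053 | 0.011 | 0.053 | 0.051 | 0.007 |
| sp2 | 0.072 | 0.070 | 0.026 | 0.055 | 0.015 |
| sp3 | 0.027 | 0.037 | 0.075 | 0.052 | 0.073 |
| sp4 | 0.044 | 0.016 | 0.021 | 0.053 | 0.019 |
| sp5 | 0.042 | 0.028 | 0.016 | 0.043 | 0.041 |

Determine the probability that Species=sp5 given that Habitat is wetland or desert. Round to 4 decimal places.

0.1326

P(Habitat=wetland) = 0.053 + 0.026 + 0.075 + 0.021 + 0.016 = 0.191.
P(Habitat=desert) = 0.051 + 0.055 + 0.052 + 0.053 + 0.043 = 0.254.
P(Habitat ∈ {wetland, desert}) = 0.191 + 0.254 = 0.445; P(Species=sp5, Habitat ∈ {wetland, desert}) = 0.016 + 0.043 = 0.059.
P(Species=sp5 | Habitat ∈ {wetland, desert}) = 0.059/0.445 = 0.1326.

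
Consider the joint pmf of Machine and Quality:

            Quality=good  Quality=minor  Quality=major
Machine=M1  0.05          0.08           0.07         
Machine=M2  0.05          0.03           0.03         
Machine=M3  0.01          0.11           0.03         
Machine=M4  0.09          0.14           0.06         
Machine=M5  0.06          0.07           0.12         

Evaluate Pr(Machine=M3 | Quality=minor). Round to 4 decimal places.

0.2558

P(Quality=minor) = 0.08 + 0.03 + 0.11 + 0.14 + 0.07 = 0.43.
P(Machine=M3 | Quality=minor) = 0.11/0.43 = 0.2558.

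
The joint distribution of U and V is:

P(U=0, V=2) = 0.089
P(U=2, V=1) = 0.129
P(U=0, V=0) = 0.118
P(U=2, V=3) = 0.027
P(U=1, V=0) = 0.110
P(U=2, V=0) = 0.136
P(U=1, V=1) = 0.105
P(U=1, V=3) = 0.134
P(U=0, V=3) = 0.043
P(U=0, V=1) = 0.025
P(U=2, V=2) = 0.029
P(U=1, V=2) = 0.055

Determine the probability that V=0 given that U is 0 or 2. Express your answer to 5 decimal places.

0.42617

P(U=0) = 0.118 + 0.025 + 0.089 + 0.043 = 0.275.
P(U=2) = 0.136 + 0.129 + 0.029 + 0.027 = 0.321.
P(U ∈ {0, 2}) = 0.275 + 0.321 = 0.596; P(V=0, U ∈ {0, 2}) = 0.118 + 0.136 = 0.254.
P(V=0 | U ∈ {0, 2}) = 0.254/0.596 = 0.42617.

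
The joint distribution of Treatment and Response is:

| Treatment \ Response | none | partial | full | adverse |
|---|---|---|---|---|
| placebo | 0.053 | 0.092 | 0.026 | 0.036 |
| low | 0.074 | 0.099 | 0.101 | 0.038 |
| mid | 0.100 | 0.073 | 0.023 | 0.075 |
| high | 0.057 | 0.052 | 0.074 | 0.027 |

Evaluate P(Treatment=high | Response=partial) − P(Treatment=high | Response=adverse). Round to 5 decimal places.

P(Response=partial) = 0.092 + 0.099 + 0.073 + 0.052 = 0.316; P(Treatment=high | Response=partial) = 0.052/0.316 = 0.164557.
P(Response=adverse) = 0.036 + 0.038 + 0.075 + 0.027 = 0.176; P(Treatment=high | Response=adverse) = 0.027/0.176 = 0.153409.
Difference = 0.01115.

0.01115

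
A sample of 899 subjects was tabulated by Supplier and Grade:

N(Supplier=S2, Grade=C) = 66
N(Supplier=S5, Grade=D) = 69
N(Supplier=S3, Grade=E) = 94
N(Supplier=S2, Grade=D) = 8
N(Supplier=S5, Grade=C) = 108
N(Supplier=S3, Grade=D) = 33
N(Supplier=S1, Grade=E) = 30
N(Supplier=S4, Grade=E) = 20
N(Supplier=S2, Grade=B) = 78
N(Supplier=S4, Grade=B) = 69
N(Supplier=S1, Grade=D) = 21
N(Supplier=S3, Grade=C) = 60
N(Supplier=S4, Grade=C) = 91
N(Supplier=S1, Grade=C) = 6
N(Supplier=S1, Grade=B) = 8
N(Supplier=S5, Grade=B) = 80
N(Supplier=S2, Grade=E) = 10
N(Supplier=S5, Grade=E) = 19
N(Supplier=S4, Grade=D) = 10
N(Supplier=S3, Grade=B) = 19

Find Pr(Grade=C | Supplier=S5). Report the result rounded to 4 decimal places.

0.3913

Total with Supplier=S5: 80 + 108 + 69 + 19 = 276.
P(Grade=C | Supplier=S5) = 108/276 = 0.3913.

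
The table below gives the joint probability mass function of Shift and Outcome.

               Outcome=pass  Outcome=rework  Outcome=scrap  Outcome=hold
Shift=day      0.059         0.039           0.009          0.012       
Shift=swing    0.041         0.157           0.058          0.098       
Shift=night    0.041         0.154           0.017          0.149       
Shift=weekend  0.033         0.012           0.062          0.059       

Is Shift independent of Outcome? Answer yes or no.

no

P(Shift=weekend) = 0.166 and P(Outcome=rework) = 0.362, so their product is 0.06009, but P(Shift=weekend, Outcome=rework) = 0.012. Since these differ, Shift and Outcome are not independent.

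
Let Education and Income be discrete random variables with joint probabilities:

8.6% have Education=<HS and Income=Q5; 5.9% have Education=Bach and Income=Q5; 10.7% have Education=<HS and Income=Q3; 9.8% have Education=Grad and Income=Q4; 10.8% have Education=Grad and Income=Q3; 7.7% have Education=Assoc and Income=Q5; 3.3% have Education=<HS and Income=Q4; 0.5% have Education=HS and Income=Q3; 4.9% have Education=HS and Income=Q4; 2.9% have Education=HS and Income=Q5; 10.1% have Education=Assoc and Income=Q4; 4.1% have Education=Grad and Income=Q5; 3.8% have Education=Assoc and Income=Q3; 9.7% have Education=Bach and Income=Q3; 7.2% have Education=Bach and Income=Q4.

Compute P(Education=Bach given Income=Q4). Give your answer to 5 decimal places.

P(Income=Q4) = 0.033 + 0.049 + 0.101 + 0.072 + 0.098 = 0.353.
P(Education=Bach | Income=Q4) = 0.072/0.353 = 0.20397.

0.20397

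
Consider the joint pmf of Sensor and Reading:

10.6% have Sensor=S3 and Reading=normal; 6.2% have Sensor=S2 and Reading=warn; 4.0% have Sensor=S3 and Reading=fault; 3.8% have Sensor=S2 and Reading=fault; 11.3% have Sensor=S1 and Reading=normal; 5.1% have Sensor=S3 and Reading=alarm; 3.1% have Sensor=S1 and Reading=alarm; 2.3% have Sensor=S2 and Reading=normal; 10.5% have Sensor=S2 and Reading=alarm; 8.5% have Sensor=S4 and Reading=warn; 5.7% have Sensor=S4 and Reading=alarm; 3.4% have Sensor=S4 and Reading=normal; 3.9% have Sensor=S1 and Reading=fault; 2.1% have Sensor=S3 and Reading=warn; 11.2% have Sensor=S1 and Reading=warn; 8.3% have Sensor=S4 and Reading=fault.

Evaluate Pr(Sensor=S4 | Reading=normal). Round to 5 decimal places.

P(Reading=normal) = 0.113 + 0.023 + 0.106 + 0.034 = 0.276.
P(Sensor=S4 | Reading=normal) = 0.034/0.276 = 0.12319.

0.12319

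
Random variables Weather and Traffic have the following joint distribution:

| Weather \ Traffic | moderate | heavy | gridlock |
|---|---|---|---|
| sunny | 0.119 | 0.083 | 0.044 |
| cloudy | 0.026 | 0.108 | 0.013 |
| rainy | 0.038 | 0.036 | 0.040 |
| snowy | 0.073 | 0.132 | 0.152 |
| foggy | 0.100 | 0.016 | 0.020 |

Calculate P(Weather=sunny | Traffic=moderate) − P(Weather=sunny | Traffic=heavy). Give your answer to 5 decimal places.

P(Traffic=moderate) = 0.119 + 0.026 + 0.038 + 0.073 + 0.100 = 0.356; P(Weather=sunny | Traffic=moderate) = 0.119/0.356 = 0.334270.
P(Traffic=heavy) = 0.083 + 0.108 + 0.036 + 0.132 + 0.016 = 0.375; P(Weather=sunny | Traffic=heavy) = 0.083/0.375 = 0.221333.
Difference = 0.11294.

0.11294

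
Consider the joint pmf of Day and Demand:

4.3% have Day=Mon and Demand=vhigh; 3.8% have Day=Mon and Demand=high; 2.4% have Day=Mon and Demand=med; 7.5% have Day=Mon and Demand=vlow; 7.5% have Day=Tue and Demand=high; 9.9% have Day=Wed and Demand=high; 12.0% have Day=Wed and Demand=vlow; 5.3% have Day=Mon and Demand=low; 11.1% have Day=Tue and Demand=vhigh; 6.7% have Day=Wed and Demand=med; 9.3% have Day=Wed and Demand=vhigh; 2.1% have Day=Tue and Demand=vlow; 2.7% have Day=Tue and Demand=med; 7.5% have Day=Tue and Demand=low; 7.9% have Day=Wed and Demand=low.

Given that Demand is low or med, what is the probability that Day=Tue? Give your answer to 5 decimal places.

0.31385

P(Demand=low) = 0.053 + 0.075 + 0.079 = 0.207.
P(Demand=med) = 0.024 + 0.027 + 0.067 = 0.118.
P(Demand ∈ {low, med}) = 0.207 + 0.118 = 0.325; P(Day=Tue, Demand ∈ {low, med}) = 0.075 + 0.027 = 0.102.
P(Day=Tue | Demand ∈ {low, med}) = 0.102/0.325 = 0.31385.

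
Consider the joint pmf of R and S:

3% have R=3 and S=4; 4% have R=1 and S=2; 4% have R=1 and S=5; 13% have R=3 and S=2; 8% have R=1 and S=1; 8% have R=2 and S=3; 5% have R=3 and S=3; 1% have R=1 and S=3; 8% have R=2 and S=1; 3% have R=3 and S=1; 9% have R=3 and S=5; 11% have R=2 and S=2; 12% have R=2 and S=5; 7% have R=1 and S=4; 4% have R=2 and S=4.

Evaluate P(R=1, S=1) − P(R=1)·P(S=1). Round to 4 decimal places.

0.0344

P(R=1) = 0.08 + 0.04 + 0.01 + 0.07 + 0.04 = 0.24.
P(S=1) = 0.08 + 0.08 + 0.03 = 0.19.
P(R=1, S=1) − P(R=1)P(S=1) = 0.08 − 0.24×0.19 = 0.0344.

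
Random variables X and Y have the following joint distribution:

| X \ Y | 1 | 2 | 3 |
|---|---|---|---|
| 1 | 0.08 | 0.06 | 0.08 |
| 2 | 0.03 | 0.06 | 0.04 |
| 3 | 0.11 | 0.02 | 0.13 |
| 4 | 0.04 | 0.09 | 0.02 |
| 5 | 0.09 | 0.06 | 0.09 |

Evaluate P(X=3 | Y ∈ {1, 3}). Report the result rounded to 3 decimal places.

P(Y=1) = 0.08 + 0.03 + 0.11 + 0.04 + 0.09 = 0.35.
P(Y=3) = 0.08 + 0.04 + 0.13 + 0.02 + 0.09 = 0.36.
P(Y ∈ {1, 3}) = 0.35 + 0.36 = 0.71; P(X=3, Y ∈ {1, 3}) = 0.11 + 0.13 = 0.24.
P(X=3 | Y ∈ {1, 3}) = 0.24/0.71 = 0.338.

0.338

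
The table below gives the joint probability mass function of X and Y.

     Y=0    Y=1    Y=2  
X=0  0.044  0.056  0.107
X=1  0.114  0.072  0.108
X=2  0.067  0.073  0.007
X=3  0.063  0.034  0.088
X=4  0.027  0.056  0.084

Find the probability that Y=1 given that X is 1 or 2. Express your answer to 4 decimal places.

0.3288

P(X=1) = 0.114 + 0.072 + 0.108 = 0.294.
P(X=2) = 0.067 + 0.073 + 0.007 = 0.147.
P(X ∈ {1, 2}) = 0.294 + 0.147 = 0.441; P(Y=1, X ∈ {1, 2}) = 0.072 + 0.073 = 0.145.
P(Y=1 | X ∈ {1, 2}) = 0.145/0.441 = 0.3288.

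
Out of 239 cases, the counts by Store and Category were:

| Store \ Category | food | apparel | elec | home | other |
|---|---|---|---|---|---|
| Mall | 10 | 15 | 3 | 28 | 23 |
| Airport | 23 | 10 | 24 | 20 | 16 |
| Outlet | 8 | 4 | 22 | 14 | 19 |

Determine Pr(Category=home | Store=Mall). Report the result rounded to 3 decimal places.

Total with Store=Mall: 10 + 15 + 3 + 28 + 23 = 79.
P(Category=home | Store=Mall) = 28/79 = 0.354.

0.354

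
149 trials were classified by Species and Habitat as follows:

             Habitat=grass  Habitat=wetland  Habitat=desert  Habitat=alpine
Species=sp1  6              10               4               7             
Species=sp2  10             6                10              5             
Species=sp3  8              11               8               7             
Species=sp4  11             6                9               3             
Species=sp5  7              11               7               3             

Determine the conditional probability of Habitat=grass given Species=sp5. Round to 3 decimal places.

0.250

Total with Species=sp5: 7 + 11 + 7 + 3 = 28.
P(Habitat=grass | Species=sp5) = 7/28 = 0.250.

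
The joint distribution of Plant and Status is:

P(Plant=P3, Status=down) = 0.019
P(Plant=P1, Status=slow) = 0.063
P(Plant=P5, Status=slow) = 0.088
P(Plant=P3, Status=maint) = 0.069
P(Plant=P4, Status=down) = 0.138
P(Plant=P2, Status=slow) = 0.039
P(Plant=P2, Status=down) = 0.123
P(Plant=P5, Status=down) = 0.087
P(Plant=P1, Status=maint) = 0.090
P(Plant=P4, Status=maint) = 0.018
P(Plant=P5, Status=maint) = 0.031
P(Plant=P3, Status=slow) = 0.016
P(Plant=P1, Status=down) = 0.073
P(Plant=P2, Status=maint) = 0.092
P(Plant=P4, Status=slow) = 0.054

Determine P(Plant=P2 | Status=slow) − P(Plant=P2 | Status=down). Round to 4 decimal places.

-0.1295

P(Status=slow) = 0.063 + 0.039 + 0.016 + 0.054 + 0.088 = 0.260; P(Plant=P2 | Status=slow) = 0.039/0.260 = 0.15000.
P(Status=down) = 0.073 + 0.123 + 0.019 + 0.138 + 0.087 = 0.440; P(Plant=P2 | Status=down) = 0.123/0.440 = 0.27955.
Difference = -0.1295.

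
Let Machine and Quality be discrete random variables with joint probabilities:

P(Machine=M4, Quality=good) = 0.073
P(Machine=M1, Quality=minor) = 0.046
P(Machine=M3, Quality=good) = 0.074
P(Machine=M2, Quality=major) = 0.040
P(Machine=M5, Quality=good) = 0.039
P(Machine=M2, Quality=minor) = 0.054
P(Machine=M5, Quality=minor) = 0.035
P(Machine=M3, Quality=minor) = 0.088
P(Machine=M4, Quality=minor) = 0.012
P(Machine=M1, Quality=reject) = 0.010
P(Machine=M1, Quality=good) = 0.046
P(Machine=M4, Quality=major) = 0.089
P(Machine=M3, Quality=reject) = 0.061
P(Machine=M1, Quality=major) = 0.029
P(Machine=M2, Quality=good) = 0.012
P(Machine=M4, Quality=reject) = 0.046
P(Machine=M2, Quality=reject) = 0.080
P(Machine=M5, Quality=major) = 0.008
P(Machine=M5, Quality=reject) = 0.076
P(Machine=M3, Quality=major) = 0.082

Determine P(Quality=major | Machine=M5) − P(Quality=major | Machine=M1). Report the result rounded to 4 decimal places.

P(Machine=M5) = 0.039 + 0.035 + 0.008 + 0.076 = 0.158; P(Quality=major | Machine=M5) = 0.008/0.158 = 0.05063.
P(Machine=M1) = 0.046 + 0.046 + 0.029 + 0.010 = 0.131; P(Quality=major | Machine=M1) = 0.029/0.131 = 0.22137.
Difference = -0.1707.

-0.1707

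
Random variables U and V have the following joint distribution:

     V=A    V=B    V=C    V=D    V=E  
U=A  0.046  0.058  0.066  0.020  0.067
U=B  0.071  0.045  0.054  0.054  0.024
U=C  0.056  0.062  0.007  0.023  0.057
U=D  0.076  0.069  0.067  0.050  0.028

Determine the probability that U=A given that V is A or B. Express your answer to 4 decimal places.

P(V=A) = 0.046 + 0.071 + 0.056 + 0.076 = 0.249.
P(V=B) = 0.058 + 0.045 + 0.062 + 0.069 = 0.234.
P(V ∈ {A, B}) = 0.249 + 0.234 = 0.483; P(U=A, V ∈ {A, B}) = 0.046 + 0.058 = 0.104.
P(U=A | V ∈ {A, B}) = 0.104/0.483 = 0.2153.

0.2153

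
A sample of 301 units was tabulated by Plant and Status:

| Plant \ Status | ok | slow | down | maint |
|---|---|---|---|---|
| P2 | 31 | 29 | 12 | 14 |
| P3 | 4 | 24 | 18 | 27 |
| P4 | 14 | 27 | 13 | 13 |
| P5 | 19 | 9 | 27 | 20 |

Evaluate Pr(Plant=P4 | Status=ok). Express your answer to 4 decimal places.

Total with Status=ok: 31 + 4 + 14 + 19 = 68.
P(Plant=P4 | Status=ok) = 14/68 = 0.2059.

0.2059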